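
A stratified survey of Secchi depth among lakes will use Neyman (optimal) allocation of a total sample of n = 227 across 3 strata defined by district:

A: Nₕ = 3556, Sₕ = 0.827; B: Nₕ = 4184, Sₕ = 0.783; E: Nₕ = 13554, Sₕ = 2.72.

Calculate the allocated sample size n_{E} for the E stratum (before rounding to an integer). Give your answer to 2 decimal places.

194.24

Neyman allocation: nₕ = n·NₕSₕ / Σⱼ NⱼSⱼ.
Σ NⱼSⱼ = 3556·0.827 + 4184·0.783 + 13554·2.72 = 43083.764.
n_{E} = 227·13554·2.72 / 43083.764 = 194.24.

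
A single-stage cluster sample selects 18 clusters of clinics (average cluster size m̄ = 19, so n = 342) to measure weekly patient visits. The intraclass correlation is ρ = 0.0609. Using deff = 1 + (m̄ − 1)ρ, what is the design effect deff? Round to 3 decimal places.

2.096

deff = 1 + (19 − 1)·0.0609 = 1 + 1.0962 = 2.0962.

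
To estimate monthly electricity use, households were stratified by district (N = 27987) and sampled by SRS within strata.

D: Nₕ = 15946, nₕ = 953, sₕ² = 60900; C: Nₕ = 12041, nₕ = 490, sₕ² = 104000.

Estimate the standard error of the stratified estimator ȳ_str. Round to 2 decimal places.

7.56

Var(ȳ_str) = Σₕ Wₕ²(1 − fₕ)sₕ²/nₕ with Wₕ = Nₕ/N, N = 27987.
D: Wₕ = 0.56976453; term = 0.56976453²·(1 − 0.05976420)·60900/953 = 19.505271.
C: Wₕ = 0.43023547; term = 0.43023547²·(1 − 0.04069429)·104000/490 = 37.688314.
Sum = 57.193585.
SE = √(57.193585) = 7.56.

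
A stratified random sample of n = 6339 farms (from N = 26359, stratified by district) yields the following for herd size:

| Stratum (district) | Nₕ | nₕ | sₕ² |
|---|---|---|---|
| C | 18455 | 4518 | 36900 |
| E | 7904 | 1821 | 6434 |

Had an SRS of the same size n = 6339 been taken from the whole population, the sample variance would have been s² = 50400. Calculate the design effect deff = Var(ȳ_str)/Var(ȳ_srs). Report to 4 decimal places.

0.5412

Var(ȳ_str) = Σ Wₕ²(1−fₕ)sₕ²/nₕ with Wₕ = Nₕ/26359:
  C: (18455/26359)²·(1−4518/18455)·36900/4518 = 3.0234698
  E: (7904/26359)²·(1−1821/7904)·6434/1821 = 0.24449951
  → Var(ȳ_str) = 3.2679693.
Var(ȳ_srs) = (1 − 6339/26359)·50400/6339 = 6.0387205.
deff = 3.2679693 / 6.0387205 = 0.5412.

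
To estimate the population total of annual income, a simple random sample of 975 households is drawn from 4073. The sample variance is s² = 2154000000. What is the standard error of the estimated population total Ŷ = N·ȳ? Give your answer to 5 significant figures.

5.2798 × 10^6

Var(Ŷ) = N²·Var(ȳ) = N²·(1 − n/N)·s²/n.
f = 975/4073 = 0.23938129; Var(ȳ) = 0.76061871·2154000000/975 = 1.6803823 × 10^6.
Var(Ŷ) = 4073² · (1.6803823 × 10^6) = 2.7876415 × 10^13.
SE(Ŷ) = √(2.7876415 × 10^13) = 5.2798 × 10^6.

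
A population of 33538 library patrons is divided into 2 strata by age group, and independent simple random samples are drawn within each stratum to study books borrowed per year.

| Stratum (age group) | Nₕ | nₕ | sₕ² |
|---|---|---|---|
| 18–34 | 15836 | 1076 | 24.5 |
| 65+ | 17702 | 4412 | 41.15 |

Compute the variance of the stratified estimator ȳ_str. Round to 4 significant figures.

0.006682

Var(ȳ_str) = Σₕ Wₕ²(1 − fₕ)sₕ²/nₕ with Wₕ = Nₕ/N, N = 33538.
18–34: Wₕ = 0.47218081; term = 0.47218081²·(1 − 0.06794645)·24.5/1076 = 0.0047316362.
65+: Wₕ = 0.52781919; term = 0.52781919²·(1 − 0.24923737)·41.15/4412 = 0.0019507757.
Sum = 0.0066824119.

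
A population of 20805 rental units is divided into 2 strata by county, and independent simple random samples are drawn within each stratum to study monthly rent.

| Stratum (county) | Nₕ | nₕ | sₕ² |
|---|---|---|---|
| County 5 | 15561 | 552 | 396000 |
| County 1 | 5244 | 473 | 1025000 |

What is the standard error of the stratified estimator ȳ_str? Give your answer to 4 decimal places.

22.6350

Var(ȳ_str) = Σₕ Wₕ²(1 − fₕ)sₕ²/nₕ with Wₕ = Nₕ/N, N = 20805.
County 5: Wₕ = 0.74794521; term = 0.74794521²·(1 − 0.03547330)·396000/552 = 387.0882.
County 1: Wₕ = 0.25205479; term = 0.25205479²·(1 − 0.09019832)·1025000/473 = 125.25624.
Sum = 512.34444.
SE = √(512.34444) = 22.6350.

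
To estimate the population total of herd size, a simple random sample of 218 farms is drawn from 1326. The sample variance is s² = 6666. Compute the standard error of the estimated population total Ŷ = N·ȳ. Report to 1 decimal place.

Var(Ŷ) = N²·Var(ȳ) = N²·(1 − n/N)·s²/n.
f = 218/1326 = 0.16440422; Var(ȳ) = 0.83559578·6666/218 = 25.550832.
Var(Ŷ) = 1326² · 25.550832 = 4.4925415 × 10^7.
SE(Ŷ) = √(4.4925415 × 10^7) = 6702.6.

6702.6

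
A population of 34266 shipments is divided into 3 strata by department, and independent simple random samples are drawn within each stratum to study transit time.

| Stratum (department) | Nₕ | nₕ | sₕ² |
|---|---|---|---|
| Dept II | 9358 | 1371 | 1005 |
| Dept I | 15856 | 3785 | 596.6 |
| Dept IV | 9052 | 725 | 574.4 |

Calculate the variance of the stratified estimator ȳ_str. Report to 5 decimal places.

0.12322

Var(ȳ_str) = Σₕ Wₕ²(1 − fₕ)sₕ²/nₕ with Wₕ = Nₕ/N, N = 34266.
Dept II: Wₕ = 0.27309870; term = 0.27309870²·(1 − 0.14650566)·1005/1371 = 0.046662555.
Dept I: Wₕ = 0.46273274; term = 0.46273274²·(1 − 0.23871090)·596.6/3785 = 0.025693746.
Dept IV: Wₕ = 0.26416856; term = 0.26416856²·(1 − 0.08009280)·574.4/725 = 0.050860745.
Sum = 0.12321705.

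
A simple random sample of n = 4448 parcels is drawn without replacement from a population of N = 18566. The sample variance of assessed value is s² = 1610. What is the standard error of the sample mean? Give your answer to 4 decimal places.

0.5246

Under SRS without replacement, Var(ȳ) = (1 − f)·s²/n with f = n/N = 4448/18566 = 0.23957772.
Var(ȳ) = (1 − 0.23957772)·1610/4448 = 0.76042228·0.36196043 = 0.27524278.
SE(ȳ) = √(0.27524278) = 0.5246.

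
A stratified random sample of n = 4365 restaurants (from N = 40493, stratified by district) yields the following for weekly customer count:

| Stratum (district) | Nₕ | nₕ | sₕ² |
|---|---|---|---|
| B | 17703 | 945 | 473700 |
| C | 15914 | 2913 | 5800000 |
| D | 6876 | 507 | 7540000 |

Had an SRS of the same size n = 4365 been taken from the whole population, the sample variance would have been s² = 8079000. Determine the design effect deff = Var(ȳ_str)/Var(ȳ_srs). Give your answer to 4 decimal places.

0.4476

Var(ȳ_str) = Σ Wₕ²(1−fₕ)sₕ²/nₕ with Wₕ = Nₕ/40493:
  B: (17703/40493)²·(1−945/17703)·473700/945 = 90.694453
  C: (15914/40493)²·(1−2913/15914)·5800000/2913 = 251.23707
  D: (6876/40493)²·(1−507/6876)·7540000/507 = 397.20124
  → Var(ȳ_str) = 739.13276.
Var(ȳ_srs) = (1 − 4365/40493)·8079000/4365 = 1651.3431.
deff = 739.13276 / 1651.3431 = 0.4476.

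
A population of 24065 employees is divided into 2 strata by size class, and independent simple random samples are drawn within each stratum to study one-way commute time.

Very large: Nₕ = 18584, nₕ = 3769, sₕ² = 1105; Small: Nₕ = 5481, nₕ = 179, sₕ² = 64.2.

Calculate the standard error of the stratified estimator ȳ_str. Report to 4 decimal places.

Var(ȳ_str) = Σₕ Wₕ²(1 − fₕ)sₕ²/nₕ with Wₕ = Nₕ/N, N = 24065.
Very large: Wₕ = 0.77224185; term = 0.77224185²·(1 − 0.20280887)·1105/3769 = 0.13938154.
Small: Wₕ = 0.22775815; term = 0.22775815²·(1 − 0.03265827)·64.2/179 = 0.017997401.
Sum = 0.15737894.
SE = √(0.15737894) = 0.3967.

0.3967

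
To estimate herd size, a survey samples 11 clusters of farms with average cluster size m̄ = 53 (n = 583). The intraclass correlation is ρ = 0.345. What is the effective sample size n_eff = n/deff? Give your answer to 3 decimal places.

30.781

deff = 1 + (53 − 1)·0.345 = 1 + 17.94 = 18.94.
n_eff = 583 / 18.94 = 30.781.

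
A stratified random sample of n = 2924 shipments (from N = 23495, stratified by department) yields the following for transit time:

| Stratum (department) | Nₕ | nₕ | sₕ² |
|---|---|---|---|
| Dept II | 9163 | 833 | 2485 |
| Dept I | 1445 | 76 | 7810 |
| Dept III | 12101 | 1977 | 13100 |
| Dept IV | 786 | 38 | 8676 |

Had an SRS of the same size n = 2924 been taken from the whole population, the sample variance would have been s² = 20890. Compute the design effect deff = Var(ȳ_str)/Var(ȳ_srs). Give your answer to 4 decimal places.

Var(ȳ_str) = Σ Wₕ²(1−fₕ)sₕ²/nₕ with Wₕ = Nₕ/23495:
  Dept II: (9163/23495)²·(1−833/9163)·2485/833 = 0.41248977
  Dept I: (1445/23495)²·(1−76/1445)·7810/76 = 0.36826279
  Dept III: (12101/23495)²·(1−1977/12101)·13100/1977 = 1.4705748
  Dept IV: (786/23495)²·(1−38/786)·8676/38 = 0.24316955
  → Var(ȳ_str) = 2.4944969.
Var(ȳ_srs) = (1 − 2924/23495)·20890/2924 = 6.2551975.
deff = 2.4944969 / 6.2551975 = 0.3988.

0.3988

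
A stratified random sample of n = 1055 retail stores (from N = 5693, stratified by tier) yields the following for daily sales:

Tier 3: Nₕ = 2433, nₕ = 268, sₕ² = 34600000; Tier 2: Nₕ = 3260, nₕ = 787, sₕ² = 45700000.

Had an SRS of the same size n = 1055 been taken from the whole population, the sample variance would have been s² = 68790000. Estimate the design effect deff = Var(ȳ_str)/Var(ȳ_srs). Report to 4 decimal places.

0.6669

Var(ȳ_str) = Σ Wₕ²(1−fₕ)sₕ²/nₕ with Wₕ = Nₕ/5693:
  Tier 3: (2433/5693)²·(1−268/2433)·34600000/268 = 20982.583
  Tier 2: (3260/5693)²·(1−787/3260)·45700000/787 = 14444.444
  → Var(ȳ_str) = 35427.027.
Var(ȳ_srs) = (1 − 1055/5693)·68790000/1055 = 53120.531.
deff = 35427.027 / 53120.531 = 0.6669.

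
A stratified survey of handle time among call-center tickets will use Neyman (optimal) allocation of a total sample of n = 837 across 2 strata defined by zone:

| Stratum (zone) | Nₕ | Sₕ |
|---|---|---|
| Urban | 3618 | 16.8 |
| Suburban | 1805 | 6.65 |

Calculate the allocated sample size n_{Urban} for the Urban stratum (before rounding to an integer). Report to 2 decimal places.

698.97

Neyman allocation: nₕ = n·NₕSₕ / Σⱼ NⱼSⱼ.
Σ NⱼSⱼ = 3618·16.8 + 1805·6.65 = 72785.65.
n_{Urban} = 837·3618·16.8 / 72785.65 = 698.97.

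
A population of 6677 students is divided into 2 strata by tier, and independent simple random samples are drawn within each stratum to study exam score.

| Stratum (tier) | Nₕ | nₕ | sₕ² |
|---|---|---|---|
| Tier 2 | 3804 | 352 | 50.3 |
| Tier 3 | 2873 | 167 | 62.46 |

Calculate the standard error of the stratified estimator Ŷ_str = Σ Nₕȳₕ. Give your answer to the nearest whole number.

2187

Var(Ŷ_str) = Σₕ Nₕ²(1 − fₕ)sₕ²/nₕ.
Tier 2: 3804²·(1 − 352/3804)·50.3/352 = 1.8764484 × 10^6.
Tier 3: 2873²·(1 − 167/2873)·62.46/167 = 2.9076955 × 10^6.
Sum = 4.7841439 × 10^6.
SE = √(4.7841439 × 10^6) = 2187.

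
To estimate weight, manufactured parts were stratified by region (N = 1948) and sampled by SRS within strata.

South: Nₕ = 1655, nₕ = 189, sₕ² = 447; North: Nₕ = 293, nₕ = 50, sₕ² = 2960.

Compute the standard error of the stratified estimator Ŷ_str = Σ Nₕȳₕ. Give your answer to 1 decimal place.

Var(Ŷ_str) = Σₕ Nₕ²(1 − fₕ)sₕ²/nₕ.
South: 1655²·(1 − 189/1655)·447/189 = 5.7382265 × 10^6.
North: 293²·(1 − 50/293)·2960/50 = 4.2149808 × 10^6.
Sum = 9.9532073 × 10^6.
SE = √(9.9532073 × 10^6) = 3154.9.

3154.9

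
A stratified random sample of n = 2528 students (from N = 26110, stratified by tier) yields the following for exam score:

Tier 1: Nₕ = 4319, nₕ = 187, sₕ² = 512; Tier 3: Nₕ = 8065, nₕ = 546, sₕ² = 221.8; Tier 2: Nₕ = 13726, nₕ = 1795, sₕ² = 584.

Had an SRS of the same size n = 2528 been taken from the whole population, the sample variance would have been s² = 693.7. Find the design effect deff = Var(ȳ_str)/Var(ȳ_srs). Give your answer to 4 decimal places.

Var(ȳ_str) = Σ Wₕ²(1−fₕ)sₕ²/nₕ with Wₕ = Nₕ/26110:
  Tier 1: (4319/26110)²·(1−187/4319)·512/187 = 0.07167342
  Tier 3: (8065/26110)²·(1−546/8065)·221.8/546 = 0.036134297
  Tier 2: (13726/26110)²·(1−1795/13726)·584/1795 = 0.07815477
  → Var(ȳ_str) = 0.18596249.
Var(ȳ_srs) = (1 − 2528/26110)·693.7/2528 = 0.24783828.
deff = 0.18596249 / 0.24783828 = 0.7503.

0.7503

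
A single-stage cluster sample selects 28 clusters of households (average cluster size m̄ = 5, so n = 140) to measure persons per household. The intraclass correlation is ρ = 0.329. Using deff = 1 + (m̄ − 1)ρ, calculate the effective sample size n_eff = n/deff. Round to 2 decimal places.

60.45

deff = 1 + (5 − 1)·0.329 = 1 + 1.316 = 2.316.
n_eff = 140 / 2.316 = 60.45.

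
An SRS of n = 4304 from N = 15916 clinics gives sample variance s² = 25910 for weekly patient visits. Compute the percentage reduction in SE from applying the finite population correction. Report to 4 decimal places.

14.5845

f = n/N = 4304/15916 = 0.27041970.
SE_no-fpc = √(s²/n) = 2.453565; SE_fpc = √((1−f)s²/n) = 2.0957242.
Ratio = √(1−f) = 0.85415473. Reduction = 100·(1 − 0.85415473) = 14.5845%.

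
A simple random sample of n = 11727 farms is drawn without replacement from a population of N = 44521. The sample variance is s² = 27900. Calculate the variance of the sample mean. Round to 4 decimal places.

Under SRS without replacement, Var(ȳ) = (1 − f)·s²/n with f = n/N = 11727/44521 = 0.26340379.
Var(ȳ) = (1 − 0.26340379)·27900/11727 = 0.73659621·2.3791251 = 1.7524545.

1.7525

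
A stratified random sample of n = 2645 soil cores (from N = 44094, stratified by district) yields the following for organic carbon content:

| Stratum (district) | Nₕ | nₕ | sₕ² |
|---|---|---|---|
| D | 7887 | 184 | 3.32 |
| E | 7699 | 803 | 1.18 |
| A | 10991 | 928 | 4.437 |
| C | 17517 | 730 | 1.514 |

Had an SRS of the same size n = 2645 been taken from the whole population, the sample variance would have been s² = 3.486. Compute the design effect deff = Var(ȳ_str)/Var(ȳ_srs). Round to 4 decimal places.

0.9602

Var(ȳ_str) = Σ Wₕ²(1−fₕ)sₕ²/nₕ with Wₕ = Nₕ/44094:
  D: (7887/44094)²·(1−184/7887)·3.32/184 = 5.638103 × 10^-4
  E: (7699/44094)²·(1−803/7699)·1.18/803 = 4.0127217 × 10^-5
  A: (10991/44094)²·(1−928/10991)·4.437/928 = 2.7198637 × 10^-4
  C: (17517/44094)²·(1−730/17517)·1.514/730 = 3.1367279 × 10^-4
  → Var(ȳ_str) = 0.0011895967.
Var(ȳ_srs) = (1 − 2645/44094)·3.486/2645 = 0.0012389.
deff = 0.0011895967 / 0.0012389 = 0.9602.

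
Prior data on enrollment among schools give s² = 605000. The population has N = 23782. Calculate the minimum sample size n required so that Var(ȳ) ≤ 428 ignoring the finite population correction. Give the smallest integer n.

Without fpc, n₀ = s²/D = 605000/428 = 1413.5514.
Rounding up, n = 1414.

1414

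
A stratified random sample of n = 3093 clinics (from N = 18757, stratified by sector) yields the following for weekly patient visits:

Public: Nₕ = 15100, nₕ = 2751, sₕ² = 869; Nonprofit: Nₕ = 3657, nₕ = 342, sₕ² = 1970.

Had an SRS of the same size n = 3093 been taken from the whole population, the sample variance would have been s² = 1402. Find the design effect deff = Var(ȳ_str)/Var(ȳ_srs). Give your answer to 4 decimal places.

Var(ȳ_str) = Σ Wₕ²(1−fₕ)sₕ²/nₕ with Wₕ = Nₕ/18757:
  Public: (15100/18757)²·(1−2751/15100)·869/2751 = 0.16742148
  Nonprofit: (3657/18757)²·(1−342/3657)·1970/342 = 0.19848233
  → Var(ȳ_str) = 0.36590381.
Var(ȳ_srs) = (1 − 3093/18757)·1402/3093 = 0.37853618.
deff = 0.36590381 / 0.37853618 = 0.9666.

0.9666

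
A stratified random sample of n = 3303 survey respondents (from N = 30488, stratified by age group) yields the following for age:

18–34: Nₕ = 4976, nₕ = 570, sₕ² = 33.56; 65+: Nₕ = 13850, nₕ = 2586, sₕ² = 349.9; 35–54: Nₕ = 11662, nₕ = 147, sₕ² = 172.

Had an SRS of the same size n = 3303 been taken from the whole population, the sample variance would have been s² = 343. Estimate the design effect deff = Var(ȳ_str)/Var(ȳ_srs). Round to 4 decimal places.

Var(ȳ_str) = Σ Wₕ²(1−fₕ)sₕ²/nₕ with Wₕ = Nₕ/30488:
  18–34: (4976/30488)²·(1−570/4976)·33.56/570 = 0.0013887181
  65+: (13850/30488)²·(1−2586/13850)·349.9/2586 = 0.022709102
  35–54: (11662/30488)²·(1−147/11662)·172/147 = 0.16904029
  → Var(ȳ_str) = 0.19313811.
Var(ȳ_srs) = (1 − 3303/30488)·343/3303 = 0.092594661.
deff = 0.19313811 / 0.092594661 = 2.0858.

2.0858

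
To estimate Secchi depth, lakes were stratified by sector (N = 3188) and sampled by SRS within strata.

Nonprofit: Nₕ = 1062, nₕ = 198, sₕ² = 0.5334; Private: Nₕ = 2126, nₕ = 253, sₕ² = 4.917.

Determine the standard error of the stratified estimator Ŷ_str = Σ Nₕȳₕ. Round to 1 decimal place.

282.6

Var(Ŷ_str) = Σₕ Nₕ²(1 − fₕ)sₕ²/nₕ.
Nonprofit: 1062²·(1 − 198/1062)·0.5334/198 = 2471.8726.
Private: 2126²·(1 − 253/2126)·4.917/253 = 77389.265.
Sum = 79861.138.
SE = √(79861.138) = 282.6.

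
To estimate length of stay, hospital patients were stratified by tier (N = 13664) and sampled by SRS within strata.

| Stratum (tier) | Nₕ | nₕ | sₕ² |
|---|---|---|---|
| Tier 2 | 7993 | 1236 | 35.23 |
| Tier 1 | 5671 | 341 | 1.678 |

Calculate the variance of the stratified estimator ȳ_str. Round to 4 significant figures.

Var(ȳ_str) = Σₕ Wₕ²(1 − fₕ)sₕ²/nₕ with Wₕ = Nₕ/N, N = 13664.
Tier 2: Wₕ = 0.58496780; term = 0.58496780²·(1 − 0.15463531)·35.23/1236 = 0.008245219.
Tier 1: Wₕ = 0.41503220; term = 0.41503220²·(1 − 0.06013049)·1.678/341 = 7.9665214 × 10^-4.
Sum = 0.0090418711.

0.009042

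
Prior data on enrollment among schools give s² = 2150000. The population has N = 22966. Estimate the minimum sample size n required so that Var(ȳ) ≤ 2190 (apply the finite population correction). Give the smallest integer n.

Without fpc, n₀ = s²/D = 2150000/2190 = 981.7352.
With fpc, (1 − n/N)·s²/n ≤ D requires n ≥ n₀/(1 + n₀/N) = 981.7352/(1 + 981.7352/22966) = 941.4891.
Rounding up, n = 942.

942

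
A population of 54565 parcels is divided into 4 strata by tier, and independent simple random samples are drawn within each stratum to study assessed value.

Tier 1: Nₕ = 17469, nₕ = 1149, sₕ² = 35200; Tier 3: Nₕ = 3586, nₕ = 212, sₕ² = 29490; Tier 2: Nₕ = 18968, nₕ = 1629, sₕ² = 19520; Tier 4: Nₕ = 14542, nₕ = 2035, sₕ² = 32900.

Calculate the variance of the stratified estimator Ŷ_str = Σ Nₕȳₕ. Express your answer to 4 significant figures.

Var(Ŷ_str) = Σₕ Nₕ²(1 − fₕ)sₕ²/nₕ.
Tier 1: 17469²·(1 − 1149/17469)·35200/1149 = 8.7339527 × 10^9.
Tier 3: 3586²·(1 − 212/3586)·29490/212 = 1.6830394 × 10^9.
Tier 2: 18968²·(1 − 1629/18968)·19520/1629 = 3.9409808 × 10^9.
Tier 4: 14542²·(1 − 2035/14542)·32900/2035 = 2.940416 × 10^9.
Sum = 1.7298389 × 10^10.

1.730 × 10^10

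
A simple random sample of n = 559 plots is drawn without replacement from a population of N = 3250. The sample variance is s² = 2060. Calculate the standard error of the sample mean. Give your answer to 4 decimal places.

Under SRS without replacement, Var(ȳ) = (1 − f)·s²/n with f = n/N = 559/3250 = 0.17200000.
Var(ȳ) = (1 − 0.17200000)·2060/559 = 0.82800000·3.6851521 = 3.0513059.
SE(ȳ) = √(3.0513059) = 1.7468.

1.7468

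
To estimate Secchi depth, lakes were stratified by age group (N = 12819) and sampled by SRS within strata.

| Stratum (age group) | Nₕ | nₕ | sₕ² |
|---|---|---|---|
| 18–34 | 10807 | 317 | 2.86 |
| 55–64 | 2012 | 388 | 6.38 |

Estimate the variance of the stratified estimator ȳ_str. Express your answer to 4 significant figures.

0.006551

Var(ȳ_str) = Σₕ Wₕ²(1 − fₕ)sₕ²/nₕ with Wₕ = Nₕ/N, N = 12819.
18–34: Wₕ = 0.84304548; term = 0.84304548²·(1 − 0.02933284)·2.86/317 = 0.0062241366.
55–64: Wₕ = 0.15695452; term = 0.15695452²·(1 − 0.19284294)·6.38/388 = 3.2696003 × 10^-4.
Sum = 0.0065510966.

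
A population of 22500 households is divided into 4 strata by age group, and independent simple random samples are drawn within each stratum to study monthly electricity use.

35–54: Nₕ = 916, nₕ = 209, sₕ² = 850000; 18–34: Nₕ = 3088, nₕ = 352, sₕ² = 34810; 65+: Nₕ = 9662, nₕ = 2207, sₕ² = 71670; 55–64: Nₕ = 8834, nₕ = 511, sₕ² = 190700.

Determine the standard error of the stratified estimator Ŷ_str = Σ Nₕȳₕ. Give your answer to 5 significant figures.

Var(Ŷ_str) = Σₕ Nₕ²(1 − fₕ)sₕ²/nₕ.
35–54: 916²·(1 − 209/916)·850000/209 = 2.6338287 × 10^9.
18–34: 3088²·(1 − 352/3088)·34810/352 = 8.3551595 × 10^8.
65+: 9662²·(1 − 2207/9662)·71670/2207 = 2.3391052 × 10^9.
55–64: 8834²·(1 − 511/8834)·190700/511 = 2.7438924 × 10^10.
Sum = 3.3247374 × 10^10.
SE = √(3.3247374 × 10^10) = 182340.

182340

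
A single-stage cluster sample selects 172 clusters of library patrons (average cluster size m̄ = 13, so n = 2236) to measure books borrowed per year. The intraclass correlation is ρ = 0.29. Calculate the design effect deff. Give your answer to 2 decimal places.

deff = 1 + (13 − 1)·0.29 = 1 + 3.48 = 4.48.

4.48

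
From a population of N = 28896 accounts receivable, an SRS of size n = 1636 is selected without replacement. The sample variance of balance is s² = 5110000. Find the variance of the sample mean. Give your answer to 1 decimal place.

Under SRS without replacement, Var(ȳ) = (1 − f)·s²/n with f = n/N = 1636/28896 = 0.05661683.
Var(ȳ) = (1 − 0.05661683)·5110000/1636 = 0.94338317·3123.4719 = 2946.6308.

2946.6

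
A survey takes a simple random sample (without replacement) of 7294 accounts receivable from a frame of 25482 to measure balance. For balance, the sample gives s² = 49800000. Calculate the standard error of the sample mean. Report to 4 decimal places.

69.8084

Under SRS without replacement, Var(ȳ) = (1 − f)·s²/n with f = n/N = 7294/25482 = 0.28624127.
Var(ȳ) = (1 − 0.28624127)·49800000/7294 = 0.71375873·6827.5295 = 4873.2088.
SE(ȳ) = √(4873.2088) = 69.8084.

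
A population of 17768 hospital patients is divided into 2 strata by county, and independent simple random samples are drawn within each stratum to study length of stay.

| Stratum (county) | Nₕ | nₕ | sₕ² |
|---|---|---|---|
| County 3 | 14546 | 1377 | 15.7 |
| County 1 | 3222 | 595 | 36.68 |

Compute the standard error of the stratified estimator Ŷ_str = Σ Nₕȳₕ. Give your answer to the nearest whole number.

Var(Ŷ_str) = Σₕ Nₕ²(1 − fₕ)sₕ²/nₕ.
County 3: 14546²·(1 − 1377/14546)·15.7/1377 = 2.1840476 × 10^6.
County 1: 3222²·(1 − 595/3222)·36.68/595 = 521792.67.
Sum = 2.7058403 × 10^6.
SE = √(2.7058403 × 10^6) = 1645.

1645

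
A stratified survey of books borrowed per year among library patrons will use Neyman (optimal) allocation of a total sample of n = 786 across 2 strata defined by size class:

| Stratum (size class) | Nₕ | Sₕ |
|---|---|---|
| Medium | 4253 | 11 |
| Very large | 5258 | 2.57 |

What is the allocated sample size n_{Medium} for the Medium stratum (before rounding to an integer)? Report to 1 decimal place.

609.8

Neyman allocation: nₕ = n·NₕSₕ / Σⱼ NⱼSⱼ.
Σ NⱼSⱼ = 4253·11 + 5258·2.57 = 60296.06.
n_{Medium} = 786·4253·11 / 60296.06 = 609.8.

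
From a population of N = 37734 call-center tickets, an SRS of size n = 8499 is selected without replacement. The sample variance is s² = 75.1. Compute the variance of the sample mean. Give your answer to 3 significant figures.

0.00685

Under SRS without replacement, Var(ȳ) = (1 − f)·s²/n with f = n/N = 8499/37734 = 0.22523454.
Var(ȳ) = (1 − 0.22523454)·75.1/8499 = 0.77476546·0.0088363337 = 0.0068460862.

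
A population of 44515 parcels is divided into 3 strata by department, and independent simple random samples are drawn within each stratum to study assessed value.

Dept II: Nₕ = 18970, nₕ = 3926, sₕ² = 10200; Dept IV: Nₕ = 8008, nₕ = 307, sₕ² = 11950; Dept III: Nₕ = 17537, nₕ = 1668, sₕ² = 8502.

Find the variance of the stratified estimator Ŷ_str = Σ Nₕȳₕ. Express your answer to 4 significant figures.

4.560 × 10^9

Var(Ŷ_str) = Σₕ Nₕ²(1 − fₕ)sₕ²/nₕ.
Dept II: 18970²·(1 − 3926/18970)·10200/3926 = 7.4144772 × 10^8.
Dept IV: 8008²·(1 − 307/8008)·11950/307 = 2.4004945 × 10^9.
Dept III: 17537²·(1 − 1668/17537)·8502/1668 = 1.4185019 × 10^9.
Sum = 4.5604441 × 10^9.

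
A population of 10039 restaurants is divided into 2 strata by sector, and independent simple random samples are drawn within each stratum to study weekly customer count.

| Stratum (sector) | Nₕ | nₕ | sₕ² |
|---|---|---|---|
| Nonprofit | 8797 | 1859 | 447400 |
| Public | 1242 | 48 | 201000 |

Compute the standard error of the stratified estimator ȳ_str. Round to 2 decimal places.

14.40

Var(ȳ_str) = Σₕ Wₕ²(1 − fₕ)sₕ²/nₕ with Wₕ = Nₕ/N, N = 10039.
Nonprofit: Wₕ = 0.87628250; term = 0.87628250²·(1 − 0.21132204)·447400/1859 = 145.74866.
Public: Wₕ = 0.12371750; term = 0.12371750²·(1 − 0.03864734)·201000/48 = 61.616898.
Sum = 207.36556.
SE = √(207.36556) = 14.40.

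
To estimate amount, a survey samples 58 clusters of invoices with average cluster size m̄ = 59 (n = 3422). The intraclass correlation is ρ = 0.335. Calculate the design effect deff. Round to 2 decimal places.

20.43

deff = 1 + (59 − 1)·0.335 = 1 + 19.43 = 20.43.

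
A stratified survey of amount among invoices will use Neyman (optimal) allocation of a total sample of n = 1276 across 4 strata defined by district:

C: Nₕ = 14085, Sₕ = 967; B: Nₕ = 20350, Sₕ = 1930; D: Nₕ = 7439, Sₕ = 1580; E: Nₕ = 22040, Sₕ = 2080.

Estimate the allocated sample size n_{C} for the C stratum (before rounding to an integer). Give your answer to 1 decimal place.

157.3

Neyman allocation: nₕ = n·NₕSₕ / Σⱼ NⱼSⱼ.
Σ NⱼSⱼ = 14085·967 + 20350·1930 + 7439·1580 + 22040·2080 = 1.1049252 × 10^8.
n_{C} = 1276·14085·967 / (1.1049252 × 10^8) = 157.3.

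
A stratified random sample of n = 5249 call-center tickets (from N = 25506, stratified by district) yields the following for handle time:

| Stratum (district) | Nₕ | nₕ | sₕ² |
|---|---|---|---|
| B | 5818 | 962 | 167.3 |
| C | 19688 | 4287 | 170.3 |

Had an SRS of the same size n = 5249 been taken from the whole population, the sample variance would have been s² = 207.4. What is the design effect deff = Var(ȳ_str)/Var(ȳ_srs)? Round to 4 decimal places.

Var(ȳ_str) = Σ Wₕ²(1−fₕ)sₕ²/nₕ with Wₕ = Nₕ/25506:
  B: (5818/25506)²·(1−962/5818)·167.3/962 = 0.0075524621
  C: (19688/25506)²·(1−4287/19688)·170.3/4287 = 0.018515139
  → Var(ȳ_str) = 0.026067601.
Var(ȳ_srs) = (1 − 5249/25506)·207.4/5249 = 0.031380868.
deff = 0.026067601 / 0.031380868 = 0.8307.

0.8307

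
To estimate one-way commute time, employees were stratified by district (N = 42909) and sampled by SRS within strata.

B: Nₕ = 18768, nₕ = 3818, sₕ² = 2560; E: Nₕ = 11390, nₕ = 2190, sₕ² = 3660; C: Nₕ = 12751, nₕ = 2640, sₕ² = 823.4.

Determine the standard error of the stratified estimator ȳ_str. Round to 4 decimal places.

0.4681

Var(ȳ_str) = Σₕ Wₕ²(1 − fₕ)sₕ²/nₕ with Wₕ = Nₕ/N, N = 42909.
B: Wₕ = 0.43739076; term = 0.43739076²·(1 − 0.20343137)·2560/3818 = 0.10218013.
E: Wₕ = 0.26544548; term = 0.26544548²·(1 − 0.19227392)·3660/2190 = 0.095115596.
C: Wₕ = 0.29716377; term = 0.29716377²·(1 − 0.20704258)·823.4/2640 = 0.021839792.
Sum = 0.21913552.
SE = √(0.21913552) = 0.4681.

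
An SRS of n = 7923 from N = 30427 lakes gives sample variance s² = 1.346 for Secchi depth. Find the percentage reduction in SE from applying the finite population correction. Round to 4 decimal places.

f = n/N = 7923/30427 = 0.26039373.
SE_no-fpc = √(s²/n) = 0.013034; SE_fpc = √((1−f)s²/n) = 0.011209287.
Ratio = √(1−f) = 0.86000365. Reduction = 100·(1 − 0.86000365) = 13.9996%.

13.9996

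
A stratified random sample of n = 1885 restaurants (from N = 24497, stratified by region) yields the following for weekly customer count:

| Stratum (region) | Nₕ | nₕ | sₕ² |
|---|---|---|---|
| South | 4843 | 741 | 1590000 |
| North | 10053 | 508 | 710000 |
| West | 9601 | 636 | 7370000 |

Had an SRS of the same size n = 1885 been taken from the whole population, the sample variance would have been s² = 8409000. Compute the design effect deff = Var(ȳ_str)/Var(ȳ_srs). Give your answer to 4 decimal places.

0.4752

Var(ȳ_str) = Σ Wₕ²(1−fₕ)sₕ²/nₕ with Wₕ = Nₕ/24497:
  South: (4843/24497)²·(1−741/4843)·1590000/741 = 71.033504
  North: (10053/24497)²·(1−508/10053)·710000/508 = 223.48092
  West: (9601/24497)²·(1−636/9601)·7370000/636 = 1662.0777
  → Var(ȳ_str) = 1956.5921.
Var(ȳ_srs) = (1 − 1885/24497)·8409000/1885 = 4117.7414.
deff = 1956.5921 / 4117.7414 = 0.4752.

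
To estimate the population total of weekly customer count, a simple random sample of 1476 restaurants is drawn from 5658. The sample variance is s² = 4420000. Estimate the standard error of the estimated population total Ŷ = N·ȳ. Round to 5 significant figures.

266190

Var(Ŷ) = N²·Var(ȳ) = N²·(1 − n/N)·s²/n.
f = 1476/5658 = 0.26086957; Var(ȳ) = 0.73913043·4420000/1476 = 2213.3852.
Var(Ŷ) = 5658² · 2213.3852 = 7.0857021 × 10^10.
SE(Ŷ) = √(7.0857021 × 10^10) = 266190.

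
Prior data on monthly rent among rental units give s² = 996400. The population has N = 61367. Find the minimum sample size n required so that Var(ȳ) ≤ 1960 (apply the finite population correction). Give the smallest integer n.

Without fpc, n₀ = s²/D = 996400/1960 = 508.3673.
With fpc, (1 − n/N)·s²/n ≤ D requires n ≥ n₀/(1 + n₀/N) = 508.3673/(1 + 508.3673/61367) = 504.1906.
Rounding up, n = 505.

505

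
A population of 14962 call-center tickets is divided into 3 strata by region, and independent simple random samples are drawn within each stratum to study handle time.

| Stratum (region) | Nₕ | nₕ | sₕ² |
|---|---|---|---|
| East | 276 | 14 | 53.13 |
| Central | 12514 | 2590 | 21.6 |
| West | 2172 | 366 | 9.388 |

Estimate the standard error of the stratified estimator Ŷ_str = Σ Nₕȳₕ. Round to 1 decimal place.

Var(Ŷ_str) = Σₕ Nₕ²(1 − fₕ)sₕ²/nₕ.
East: 276²·(1 − 14/276)·53.13/14 = 274424.04.
Central: 12514²·(1 − 2590/12514)·21.6/2590 = 1.035707 × 10^6.
West: 2172²·(1 − 366/2172)·9.388/366 = 100616.58.
Sum = 1.4107476 × 10^6.
SE = √(1.4107476 × 10^6) = 1187.7.

1187.7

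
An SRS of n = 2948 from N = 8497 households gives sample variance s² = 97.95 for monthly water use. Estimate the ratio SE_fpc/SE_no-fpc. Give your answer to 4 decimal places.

0.8081

f = n/N = 2948/8497 = 0.34694598.
SE_no-fpc = √(s²/n) = 0.18227977; SE_fpc = √((1−f)s²/n) = 0.14730349.
Ratio = √(1−f) = 0.80811758.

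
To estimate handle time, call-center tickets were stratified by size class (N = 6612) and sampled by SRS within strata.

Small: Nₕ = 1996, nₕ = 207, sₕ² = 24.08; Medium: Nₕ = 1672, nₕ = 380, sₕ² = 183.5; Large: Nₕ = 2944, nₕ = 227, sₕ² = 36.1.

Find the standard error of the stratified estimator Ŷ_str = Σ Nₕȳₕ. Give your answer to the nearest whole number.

Var(Ŷ_str) = Σₕ Nₕ²(1 − fₕ)sₕ²/nₕ.
Small: 1996²·(1 − 207/1996)·24.08/207 = 415390.93.
Medium: 1672²·(1 − 380/1672)·183.5/380 = 1.0431608 × 10^6.
Large: 2944²·(1 − 227/2944)·36.1/227 = 1.2720635 × 10^6.
Sum = 2.7306152 × 10^6.
SE = √(2.7306152 × 10^6) = 1652.

1652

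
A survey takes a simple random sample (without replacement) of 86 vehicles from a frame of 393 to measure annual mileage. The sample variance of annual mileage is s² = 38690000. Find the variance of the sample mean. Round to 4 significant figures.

351400

Under SRS without replacement, Var(ȳ) = (1 − f)·s²/n with f = n/N = 86/393 = 0.21882952.
Var(ȳ) = (1 − 0.21882952)·38690000/86 = 0.78117048·449883.72 = 351435.88.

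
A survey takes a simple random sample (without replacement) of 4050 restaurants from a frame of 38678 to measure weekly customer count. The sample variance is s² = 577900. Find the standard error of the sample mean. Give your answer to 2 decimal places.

11.30

Under SRS without replacement, Var(ȳ) = (1 − f)·s²/n with f = n/N = 4050/38678 = 0.10471069.
Var(ȳ) = (1 − 0.10471069)·577900/4050 = 0.89528931·142.69136 = 127.75005.
SE(ȳ) = √(127.75005) = 11.30.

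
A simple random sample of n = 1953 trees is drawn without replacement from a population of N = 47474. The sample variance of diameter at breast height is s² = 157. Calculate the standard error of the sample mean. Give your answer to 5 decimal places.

Under SRS without replacement, Var(ȳ) = (1 − f)·s²/n with f = n/N = 1953/47474 = 0.04113831.
Var(ȳ) = (1 − 0.04113831)·157/1953 = 0.95886169·0.080389145 = 0.077082072.
SE(ȳ) = √(0.077082072) = 0.27764.

0.27764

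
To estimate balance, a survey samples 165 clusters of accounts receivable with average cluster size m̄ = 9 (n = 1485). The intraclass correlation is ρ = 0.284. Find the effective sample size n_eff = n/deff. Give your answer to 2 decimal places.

453.85

deff = 1 + (9 − 1)·0.284 = 1 + 2.272 = 3.272.
n_eff = 1485 / 3.272 = 453.85.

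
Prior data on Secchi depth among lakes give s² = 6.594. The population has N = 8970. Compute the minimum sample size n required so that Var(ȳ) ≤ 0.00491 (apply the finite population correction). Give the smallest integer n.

1169

Without fpc, n₀ = s²/D = 6.594/0.00491 = 1342.9735.
With fpc, (1 − n/N)·s²/n ≤ D requires n ≥ n₀/(1 + n₀/N) = 1342.9735/(1 + 1342.9735/8970) = 1168.0891.
Rounding up, n = 1169.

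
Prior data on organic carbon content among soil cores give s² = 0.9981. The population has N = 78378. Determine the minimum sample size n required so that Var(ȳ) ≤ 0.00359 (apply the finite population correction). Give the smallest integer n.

278

Without fpc, n₀ = s²/D = 0.9981/0.00359 = 278.0223.
With fpc, (1 − n/N)·s²/n ≤ D requires n ≥ n₀/(1 + n₀/N) = 278.0223/(1 + 278.0223/78378) = 277.0396.
Rounding up, n = 278.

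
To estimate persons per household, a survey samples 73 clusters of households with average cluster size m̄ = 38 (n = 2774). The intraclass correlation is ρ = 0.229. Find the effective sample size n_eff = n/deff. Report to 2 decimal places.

deff = 1 + (38 − 1)·0.229 = 1 + 8.473 = 9.473.
n_eff = 2774 / 9.473 = 292.83.

292.83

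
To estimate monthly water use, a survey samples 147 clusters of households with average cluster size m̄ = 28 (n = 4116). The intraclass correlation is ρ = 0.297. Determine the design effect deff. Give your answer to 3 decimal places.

9.019

deff = 1 + (28 − 1)·0.297 = 1 + 8.019 = 9.019.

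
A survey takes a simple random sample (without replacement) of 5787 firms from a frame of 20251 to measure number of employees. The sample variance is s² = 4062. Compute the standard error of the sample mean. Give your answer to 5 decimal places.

0.70805

Under SRS without replacement, Var(ȳ) = (1 − f)·s²/n with f = n/N = 5787/20251 = 0.28576367.
Var(ȳ) = (1 − 0.28576367)·4062/5787 = 0.71423633·0.70191809 = 0.50133541.
SE(ȳ) = √(0.50133541) = 0.70805.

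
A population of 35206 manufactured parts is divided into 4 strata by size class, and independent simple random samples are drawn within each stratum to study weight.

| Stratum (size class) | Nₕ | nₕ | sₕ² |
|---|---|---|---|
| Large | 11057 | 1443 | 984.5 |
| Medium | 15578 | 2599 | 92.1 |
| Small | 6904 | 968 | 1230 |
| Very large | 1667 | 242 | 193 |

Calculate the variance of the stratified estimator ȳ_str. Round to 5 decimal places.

0.10784

Var(ȳ_str) = Σₕ Wₕ²(1 − fₕ)sₕ²/nₕ with Wₕ = Nₕ/N, N = 35206.
Large: Wₕ = 0.31406578; term = 0.31406578²·(1 − 0.13050556)·984.5/1443 = 0.058513685.
Medium: Wₕ = 0.44248140; term = 0.44248140²·(1 − 0.16683785)·92.1/2599 = 0.0057805999.
Small: Wₕ = 0.19610294; term = 0.19610294²·(1 − 0.14020857)·1230/968 = 0.042013713.
Very large: Wₕ = 0.04734988; term = 0.04734988²·(1 − 0.14517097)·193/242 = 0.0015284775.
Sum = 0.10783648.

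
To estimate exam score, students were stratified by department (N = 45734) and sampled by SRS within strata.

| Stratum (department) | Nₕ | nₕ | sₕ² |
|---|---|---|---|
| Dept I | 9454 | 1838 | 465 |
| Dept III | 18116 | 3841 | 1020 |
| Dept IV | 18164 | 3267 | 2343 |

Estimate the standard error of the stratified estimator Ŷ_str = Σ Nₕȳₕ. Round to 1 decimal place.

Var(Ŷ_str) = Σₕ Nₕ²(1 − fₕ)sₕ²/nₕ.
Dept I: 9454²·(1 − 1838/9454)·465/1838 = 1.8215873 × 10^7.
Dept III: 18116²·(1 − 3841/18116)·1020/3841 = 6.8674308 × 10^7.
Dept IV: 18164²·(1 − 3267/18164)·2343/3267 = 1.9405886 × 10^8.
Sum = 2.8094904 × 10^8.
SE = √(2.8094904 × 10^8) = 16761.5.

16761.5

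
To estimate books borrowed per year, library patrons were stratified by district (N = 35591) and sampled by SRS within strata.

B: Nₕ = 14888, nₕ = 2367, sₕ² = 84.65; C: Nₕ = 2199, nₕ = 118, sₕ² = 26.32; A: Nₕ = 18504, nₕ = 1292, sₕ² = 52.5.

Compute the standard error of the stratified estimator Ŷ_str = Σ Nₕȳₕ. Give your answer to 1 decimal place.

4541.9

Var(Ŷ_str) = Σₕ Nₕ²(1 − fₕ)sₕ²/nₕ.
B: 14888²·(1 − 2367/14888)·84.65/2367 = 6.6665951 × 10^6.
C: 2199²·(1 − 118/2199)·26.32/118 = 1.0207072 × 10^6.
A: 18504²·(1 − 1292/18504)·52.5/1292 = 1.2941772 × 10^7.
Sum = 2.0629074 × 10^7.
SE = √(2.0629074 × 10^7) = 4541.9.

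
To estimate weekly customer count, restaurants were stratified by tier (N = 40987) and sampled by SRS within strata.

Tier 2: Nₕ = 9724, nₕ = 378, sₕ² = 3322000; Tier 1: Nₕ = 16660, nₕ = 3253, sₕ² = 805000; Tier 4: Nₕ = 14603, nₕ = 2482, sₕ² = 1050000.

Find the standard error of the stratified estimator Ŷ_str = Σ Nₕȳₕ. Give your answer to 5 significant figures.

963770

Var(Ŷ_str) = Σₕ Nₕ²(1 − fₕ)sₕ²/nₕ.
Tier 2: 9724²·(1 − 378/9724)·3322000/378 = 7.9869057 × 10^11.
Tier 1: 16660²·(1 − 3253/16660)·805000/3253 = 5.5273686 × 10^10.
Tier 4: 14603²·(1 − 2482/14603)·1050000/2482 = 7.4880383 × 10^10.
Sum = 9.2884464 × 10^11.
SE = √(9.2884464 × 10^11) = 963770.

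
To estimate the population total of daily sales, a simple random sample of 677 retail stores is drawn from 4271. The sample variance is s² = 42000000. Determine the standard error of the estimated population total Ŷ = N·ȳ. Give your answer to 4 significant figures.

Var(Ŷ) = N²·Var(ȳ) = N²·(1 − n/N)·s²/n.
f = 677/4271 = 0.15851089; Var(ȳ) = 0.84148911·42000000/677 = 52204.642.
Var(Ŷ) = 4271² · 52204.642 = 9.522879 × 10^11.
SE(Ŷ) = √(9.522879 × 10^11) = 975900.

975900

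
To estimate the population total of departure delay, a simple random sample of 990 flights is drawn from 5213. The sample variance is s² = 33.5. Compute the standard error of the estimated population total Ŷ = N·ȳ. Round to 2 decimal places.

Var(Ŷ) = N²·Var(ȳ) = N²·(1 − n/N)·s²/n.
f = 990/5213 = 0.18990984; Var(ȳ) = 0.81009016·33.5/990 = 0.027412142.
Var(Ŷ) = 5213² · 0.027412142 = 744935.07.
SE(Ŷ) = √(744935.07) = 863.10.

863.10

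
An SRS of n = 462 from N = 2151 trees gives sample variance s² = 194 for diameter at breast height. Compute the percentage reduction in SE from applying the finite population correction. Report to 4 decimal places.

11.3876

f = n/N = 462/2151 = 0.21478382.
SE_no-fpc = √(s²/n) = 0.64800727; SE_fpc = √((1−f)s²/n) = 0.57421495.
Ratio = √(1−f) = 0.88612425. Reduction = 100·(1 − 0.88612425) = 11.3876%.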